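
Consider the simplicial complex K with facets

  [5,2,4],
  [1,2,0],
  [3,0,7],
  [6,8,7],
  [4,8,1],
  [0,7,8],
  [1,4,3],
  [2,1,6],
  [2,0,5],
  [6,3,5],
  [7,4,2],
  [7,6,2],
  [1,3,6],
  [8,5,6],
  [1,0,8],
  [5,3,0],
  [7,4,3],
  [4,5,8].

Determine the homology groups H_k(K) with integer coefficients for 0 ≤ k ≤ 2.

Take the total order 0 < 1 < 2 < 3 < 4 < 5 < 6 < 7 < 8 on the vertex set. Then K (dimension 2) consists of the simplices:

  0-simplices (9): [0], [1], [2], [3], [4], [5], [6], [7], [8]
  1-simplices (27): (27 of them)
  2-simplices (18): [0,1,2], [0,1,8], [0,2,5], [0,3,5], [0,3,7], [0,7,8], [1,2,6], [1,3,4], [1,3,6], [1,4,8], [2,4,5], [2,4,7], [2,6,7], [3,4,7], [3,5,6], [4,5,8], [5,6,8], [6,7,8]

giving chain groups C_0 ≅ Z^9, C_1 ≅ Z^27, C_2 ≅ Z^18.

∂_1: C_1 → C_0 is given by ∂[p,q] = [q] − [p]. For instance
  ∂[5,8] = [8] − [5].
As a 9×27 matrix over Z this has rank 8, with invariant factors (1,1,1,1,1,1,1,1).

The boundary map ∂_2: C_2 → C_1 maps a triangle to the signed sum of its edges. For instance
  ∂[4,5,8] = [5,8] − [4,8] + [4,5],
  ∂[2,4,5] = [4,5] − [2,5] + [2,4].
The 27×18 boundary matrix has rank 17 and Smith normal form diag(1,1,1,1,1,1,1,1,1,1,1,1,1,1,1,1,1).

Now H_k = ker ∂_k / im ∂_{k+1}, so:

  H_0: rank C_0 − rank ∂_1 = 9 − 8 = 1, and the invariant factors of ∂_1 are all 1, so H_0 = Z.
  H_1: rank ker ∂_1 − rank ∂_2 = (27 − 8) − 17 = 2, and the invariant factors of ∂_2 are all 1, so H_1 = Z^2.
  H_2: rank ker ∂_2 − rank ∂_3 = (18 − 17) − 0 = 1, and there is no ∂_3, so H_2 = Z.

H_0 ≅ Z,  H_1 ≅ Z^2,  H_2 ≅ Z.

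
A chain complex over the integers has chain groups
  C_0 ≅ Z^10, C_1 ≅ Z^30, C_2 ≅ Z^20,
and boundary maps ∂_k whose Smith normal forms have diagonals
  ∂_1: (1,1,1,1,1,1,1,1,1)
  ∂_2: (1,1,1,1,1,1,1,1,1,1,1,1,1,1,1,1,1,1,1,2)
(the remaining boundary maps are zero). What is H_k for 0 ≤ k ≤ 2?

H_0 = Z,  H_1 = Z ⊕ Z/2Z,  H_2 = 0.

H_0: b_0 = 10 − 0 − 9 = 1; torsion from ∂_1 factors > 1: none. So H_0 = Z.
H_1: b_1 = 30 − 9 − 20 = 1; torsion from ∂_2 factors > 1: [2]. So H_1 = Z ⊕ Z/2Z.
H_2: b_2 = 20 − 20 − 0 = 0; torsion from ∂_3 factors > 1: none. So H_2 = 0.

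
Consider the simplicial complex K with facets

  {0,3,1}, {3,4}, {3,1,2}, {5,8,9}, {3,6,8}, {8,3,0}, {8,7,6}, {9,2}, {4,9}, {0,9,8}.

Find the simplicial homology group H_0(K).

Order the vertices as 0 < 1 < 2 < 3 < 4 < 5 < 6 < 7 < 8 < 9. Listing each simplex with vertices in this order, K has dimension 2 with simplices:

  0-simplices (10): [0], [1], [2], [3], [4], [5], [6], [7], [8], [9]
  1-simplices (18): [0,1], [0,3], [0,8], [0,9], [1,2], [1,3], [2,3], [2,9], [3,4], [3,6], [3,8], [4,9], [5,8], [5,9], [6,7], [6,8], [7,8], [8,9]
  2-simplices (7): [0,1,3], [0,3,8], [0,8,9], [1,2,3], [3,6,8], [5,8,9], [6,7,8]

giving chain groups C_0 ≅ Z^10, C_1 ≅ Z^18, C_2 ≅ Z^7.

The boundary map ∂_1: C_1 → C_0 sends each edge [p,q] (with p < q) to q − p. For instance
  ∂[0,8] = [8] − [0].
This gives a 10×18 integer matrix of rank 9; reducing to Smith normal form yields diagonal entries (1,1,1,1,1,1,1,1,1).

∂_2: C_2 → C_1 acts by ∂[p,q,r] = [q,r] − [p,r] + [p,q]. For instance
  ∂[6,7,8] = [7,8] − [6,8] + [6,7],
  ∂[0,8,9] = [8,9] − [0,9] + [0,8].
As a 18×7 matrix over Z this has rank 7, with invariant factors (1,1,1,1,1,1,1).

Computing H_k = (kernel of ∂_k) / (image of ∂_{k+1}):

  H_0: rank C_0 − rank ∂_1 = 10 − 9 = 1, and the invariant factors of ∂_1 are all 1, so H_0 ≅ Z.

H_0 ≅ Z.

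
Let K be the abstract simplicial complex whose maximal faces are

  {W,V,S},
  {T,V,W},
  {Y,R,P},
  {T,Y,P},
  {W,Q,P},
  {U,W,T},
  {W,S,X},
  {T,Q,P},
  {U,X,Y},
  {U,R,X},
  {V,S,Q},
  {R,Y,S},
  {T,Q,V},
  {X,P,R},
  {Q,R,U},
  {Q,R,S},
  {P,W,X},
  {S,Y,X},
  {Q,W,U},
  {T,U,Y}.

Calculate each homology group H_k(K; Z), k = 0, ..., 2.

Take the total order P < Q < R < S < T < U < V < W < X < Y on the vertex set. Then K (dimension 2) consists of the simplices:

  0-simplices (10): P, Q, R, S, T, U, V, W, X, Y
  1-simplices (30): PQ, PR, PT, PW, PX, PY, QR, QS, QT, QU, QV, QW, RS, RU, RX, RY, SV, SW, SX, SY, TU, TV, TW, TY, UW, UX, UY, VW, WX, XY
  2-simplices (20): PQT, PQW, PRX, PRY, PTY, PWX, QRS, QRU, QSV, QTV, QUW, RSY, RUX, SVW, SWX, SXY, TUW, TUY, TVW, UXY

so the chain groups are C_0 ≅ Z^10, C_1 ≅ Z^30, C_2 ≅ Z^20.

The boundary map ∂_1: C_1 → C_0 is given by ∂[p,q] = [q] − [p].
The 10×30 boundary matrix has rank 9 and Smith normal form diag(1,1,1,1,1,1,1,1,1).

The boundary map ∂_2: C_2 → C_1 sends each 2-simplex [p,q,r] to [q,r] − [p,r] + [p,q]. For instance
  ∂QRS = RS − QS + QR,
  ∂PQW = QW − PW + PQ.
The 30×20 boundary matrix has rank 20 and Smith normal form diag(1,1,1,1,1,1,1,1,1,1,1,1,1,1,1,1,1,1,1,2).

From H_k ≅ ker(∂_k) / im(∂_{k+1}) we obtain:

  H_0: rank C_0 − rank ∂_1 = 10 − 9 = 1, and the invariant factors of ∂_1 are all 1, so H_0 = Z.
  H_1: rank ker ∂_1 − rank ∂_2 = (30 − 9) − 20 = 1, and ∂_2 has invariant factor 2 > 1, so H_1 = Z ⊕ Z/2.
  H_2: rank ker ∂_2 − rank ∂_3 = (20 − 20) − 0 = 0, and there is no ∂_3, so H_2 = 0.

As a check, the Euler characteristic is 10 − 30 + 20 = 0, which agrees with 1 − 1 + 0 = 0.

H_0 ≅ Z,  H_1 ≅ Z ⊕ Z/2,  H_2 = 0.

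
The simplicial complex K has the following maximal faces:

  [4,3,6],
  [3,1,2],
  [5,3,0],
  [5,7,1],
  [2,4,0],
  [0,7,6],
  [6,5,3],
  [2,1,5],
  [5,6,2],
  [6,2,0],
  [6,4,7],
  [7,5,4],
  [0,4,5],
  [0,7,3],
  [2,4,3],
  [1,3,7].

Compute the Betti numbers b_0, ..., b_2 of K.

We work with the vertex ordering 0 < 1 < 2 < 3 < 4 < 5 < 6 < 7. The simplices of K, each written with vertices in increasing order, are:

  0-simplices (8): [0], [1], [2], [3], [4], [5], [6], [7]
  1-simplices (24): (24 of them)
  2-simplices (16): [0,2,4], [0,2,6], [0,3,5], [0,3,7], [0,4,5], [0,6,7], [1,2,3], [1,2,5], [1,3,7], [1,5,7], [2,3,4], [2,5,6], [3,4,6], [3,5,6], [4,5,7], [4,6,7]

giving chain groups C_0 ≅ Z^8, C_1 ≅ Z^24, C_2 ≅ Z^16.

The boundary map ∂_1: C_1 → C_0 sends each edge [p,q] (with p < q) to q − p. For instance
  ∂[5,7] = [7] − [5].
As a 8×24 matrix over Z this has rank 7, with invariant factors (1,1,1,1,1,1,1).

Boundary ∂_2: C_2 → C_1 acts by ∂[p,q,r] = [q,r] − [p,r] + [p,q]. For instance
  ∂[0,3,5] = [3,5] − [0,5] + [0,3],
  ∂[3,5,6] = [5,6] − [3,6] + [3,5].
The resulting 24×16 matrix has rank 15, and its Smith normal form has invariant factors (1,1,1,1,1,1,1,1,1,1,1,1,1,1,1).

Computing H_k = (kernel of ∂_k) / (image of ∂_{k+1}):

  H_0: rank C_0 − rank ∂_1 = 8 − 7 = 1, and the invariant factors of ∂_1 are all 1, so H_0 ≅ Z.
  H_1: rank ker ∂_1 − rank ∂_2 = (24 − 7) − 15 = 2, and the invariant factors of ∂_2 are all 1, so H_1 ≅ Z^2.
  H_2: rank ker ∂_2 − rank ∂_3 = (16 − 15) − 0 = 1, and there is no ∂_3, so H_2 ≅ Z.

Hence the Betti numbers are b_0 = 1, b_1 = 2, b_2 = 1.

b_0 = 1, b_1 = 2, b_2 = 1.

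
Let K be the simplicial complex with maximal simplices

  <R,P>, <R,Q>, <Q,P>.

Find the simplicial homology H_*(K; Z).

H_0 ≅ Z,  H_1 ≅ Z.

We work with the vertex ordering P < Q < R. The simplices of K, each written with vertices in increasing order, are:

  0-simplices (3): P, Q, R
  1-simplices (3): PQ, PR, QR

so the chain groups are C_0 ≅ Z^3, C_1 ≅ Z^3.

∂_1: C_1 → C_0 sends each edge [p,q] (with p < q) to q − p. For instance
  ∂PR = R − P.
The resulting 3×3 matrix has rank 2, and its Smith normal form has invariant factors (1,1).

From H_k ≅ ker(∂_k) / im(∂_{k+1}) we obtain:

  H_0: rank C_0 − rank ∂_1 = 3 − 2 = 1, and the invariant factors of ∂_1 are all 1, so H_0 = Z.
  H_1: rank ker ∂_1 − rank ∂_2 = (3 − 2) − 0 = 1, and there is no ∂_2, so H_1 = Z.

As a check, the Euler characteristic is 3 − 3 = 0, which agrees with 1 − 1 = 0.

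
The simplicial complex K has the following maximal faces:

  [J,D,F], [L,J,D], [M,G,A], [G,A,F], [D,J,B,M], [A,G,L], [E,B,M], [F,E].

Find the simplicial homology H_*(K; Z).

We work with the vertex ordering A < B < D < E < F < G < J < L < M. The simplices of K, each written with vertices in increasing order, are:

  0-simplices (9): A, B, D, E, F, G, J, L, M
  1-simplices (20): AF, AG, AL, AM, BD, BE, BJ, BM, DF, DJ, DL, DM, EF, EM, FG, FJ, GL, GM, JL, JM
  2-simplices (10): AFG, AGL, AGM, BDJ, BDM, BEM, BJM, DFJ, DJL, DJM
  3-simplices (1): BDJM

so the chain groups are C_0 ≅ Z^9, C_1 ≅ Z^20, C_2 ≅ Z^10, C_3 ≅ Z^1.

Boundary ∂_1: C_1 → C_0 sends each edge [p,q] (with p < q) to q − p. For instance
  ∂BE = E − B.
The 9×20 boundary matrix has rank 8 and Smith normal form diag(1,1,1,1,1,1,1,1).

∂_2: C_2 → C_1 sends each 2-simplex [p,q,r] to [q,r] − [p,r] + [p,q]. For instance
  ∂DJL = JL − DL + DJ,
  ∂BJM = JM − BM + BJ.
This gives a 20×10 integer matrix of rank 9; reducing to Smith normal form yields diagonal entries (1,1,1,1,1,1,1,1,1).

Boundary ∂_3: C_3 → C_2 sends each 3-simplex σ to the alternating sum Σ_i (−1)^i (σ with its i-th vertex removed). For instance
  ∂BDJM = DJM − BJM + BDM − BDJ.
The 10×1 boundary matrix has rank 1 and Smith normal form diag(1).

From H_k ≅ ker(∂_k) / im(∂_{k+1}) we obtain:

  H_0: rank C_0 − rank ∂_1 = 9 − 8 = 1, and the invariant factors of ∂_1 are all 1, so H_0 = Z.
  H_1: rank ker ∂_1 − rank ∂_2 = (20 − 8) − 9 = 3, and the invariant factors of ∂_2 are all 1, so H_1 = Z^3.
  H_2: rank ker ∂_2 − rank ∂_3 = (10 − 9) − 1 = 0, and the invariant factors of ∂_3 are all 1, so H_2 = 0.
  H_3: rank ker ∂_3 − rank ∂_4 = (1 − 1) − 0 = 0, and there is no ∂_4, so H_3 = 0.

H_0 = Z,  H_1 = Z^3,  H_2 = 0,  H_3 = 0.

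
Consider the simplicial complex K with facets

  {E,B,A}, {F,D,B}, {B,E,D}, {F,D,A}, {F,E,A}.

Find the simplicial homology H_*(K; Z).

Order the vertices as A < B < D < E < F. Listing each simplex with vertices in this order, K has dimension 2 with simplices:

  0-simplices (5): A, B, D, E, F
  1-simplices (10): AB, AD, AE, AF, BD, BE, BF, DE, DF, EF
  2-simplices (5): ABE, ADF, AEF, BDE, BDF

Hence C_0 ≅ Z^5, C_1 ≅ Z^10, C_2 ≅ Z^5.

The boundary map ∂_1: C_1 → C_0 sends each edge [p,q] (with p < q) to q − p. For instance
  ∂BD = D − B.
As a 5×10 matrix over Z this has rank 4, with invariant factors (1,1,1,1).

The boundary map ∂_2: C_2 → C_1 acts by ∂[p,q,r] = [q,r] − [p,r] + [p,q]. For instance
  ∂BDE = DE − BE + BD,
  ∂AEF = EF − AF + AE.
This gives a 10×5 integer matrix of rank 5; reducing to Smith normal form yields diagonal entries (1,1,1,1,1).

From H_k ≅ ker(∂_k) / im(∂_{k+1}) we obtain:

  H_0: rank C_0 − rank ∂_1 = 5 − 4 = 1, and the invariant factors of ∂_1 are all 1, so H_0 = Z.
  H_1: rank ker ∂_1 − rank ∂_2 = (10 − 4) − 5 = 1, and the invariant factors of ∂_2 are all 1, so H_1 = Z.
  H_2: rank ker ∂_2 − rank ∂_3 = (5 − 5) − 0 = 0, and there is no ∂_3, so H_2 = 0.

(K is a triangulation of the Möbius band.)

H_0 = Z,  H_1 = Z,  H_2 = 0.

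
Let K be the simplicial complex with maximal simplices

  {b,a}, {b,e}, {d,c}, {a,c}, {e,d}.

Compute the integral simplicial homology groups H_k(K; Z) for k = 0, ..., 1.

Take the total order a < b < c < d < e on the vertex set. Then K (dimension 1) consists of the simplices:

  0-simplices (5): a, b, c, d, e
  1-simplices (5): ab, ac, be, cd, de

so the chain groups are C_0 ≅ Z^5, C_1 ≅ Z^5.

∂_1: C_1 → C_0 maps an edge to its endpoints' difference, ∂[p,q] = q − p. For instance
  ∂de = e − d.
This gives a 5×5 integer matrix of rank 4; reducing to Smith normal form yields diagonal entries (1,1,1,1).

Now H_k = ker ∂_k / im ∂_{k+1}, so:

  H_0: rank C_0 − rank ∂_1 = 5 − 4 = 1, and the invariant factors of ∂_1 are all 1, so H_0 = Z.
  H_1: rank ker ∂_1 − rank ∂_2 = (5 − 4) − 0 = 1, and there is no ∂_2, so H_1 = Z.

H_0 = Z,  H_1 = Z.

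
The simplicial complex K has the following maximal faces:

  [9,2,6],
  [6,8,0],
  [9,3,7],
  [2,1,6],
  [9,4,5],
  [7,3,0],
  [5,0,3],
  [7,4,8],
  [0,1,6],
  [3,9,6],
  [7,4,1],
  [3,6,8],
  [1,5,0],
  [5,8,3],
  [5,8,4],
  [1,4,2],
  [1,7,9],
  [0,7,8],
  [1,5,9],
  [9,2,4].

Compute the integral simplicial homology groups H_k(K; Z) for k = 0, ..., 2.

Order the vertices as 0 < 1 < 2 < 3 < 4 < 5 < 6 < 7 < 8 < 9. Listing each simplex with vertices in this order, K has dimension 2 with simplices:

  0-simplices (10): [0], [1], [2], [3], [4], [5], [6], [7], [8], [9]
  1-simplices (30): (30 of them)
  2-simplices (20): (20 of them)

so the chain groups are C_0 ≅ Z^10, C_1 ≅ Z^30, C_2 ≅ Z^20.

Boundary ∂_1: C_1 → C_0 sends each edge [p,q] (with p < q) to q − p.
As a 10×30 matrix over Z this has rank 9, with invariant factors (1,1,1,1,1,1,1,1,1).

Boundary ∂_2: C_2 → C_1 acts by ∂[p,q,r] = [q,r] − [p,r] + [p,q]. For instance
  ∂[1,7,9] = [7,9] − [1,9] + [1,7],
  ∂[4,5,9] = [5,9] − [4,9] + [4,5].
The resulting 30×20 matrix has rank 20, and its Smith normal form has invariant factors (1,1,1,1,1,1,1,1,1,1,1,1,1,1,1,1,1,1,1,2).

From H_k ≅ ker(∂_k) / im(∂_{k+1}) we obtain:

  H_0: rank C_0 − rank ∂_1 = 10 − 9 = 1, and the invariant factors of ∂_1 are all 1, so H_0 = Z.
  H_1: rank ker ∂_1 − rank ∂_2 = (30 − 9) − 20 = 1, and ∂_2 has invariant factor 2 > 1, so H_1 = Z ⊕ Z/2Z.
  H_2: rank ker ∂_2 − rank ∂_3 = (20 − 20) − 0 = 0, and there is no ∂_3, so H_2 = 0.

(K is a triangulation of the Klein bottle.)

H_0 = Z,  H_1 = Z ⊕ Z/2Z,  H_2 = 0.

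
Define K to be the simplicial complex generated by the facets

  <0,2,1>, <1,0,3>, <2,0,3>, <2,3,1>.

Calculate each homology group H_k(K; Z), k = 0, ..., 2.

We work with the vertex ordering 0 < 1 < 2 < 3. The simplices of K, each written with vertices in increasing order, are:

  0-simplices (4): [0], [1], [2], [3]
  1-simplices (6): [0,1], [0,2], [0,3], [1,2], [1,3], [2,3]
  2-simplices (4): [0,1,2], [0,1,3], [0,2,3], [1,2,3]

giving chain groups C_0 ≅ Z^4, C_1 ≅ Z^6, C_2 ≅ Z^4.

The boundary map ∂_1: C_1 → C_0 is given by ∂[p,q] = [q] − [p]. For instance
  ∂[1,2] = [2] − [1].
This gives a 4×6 integer matrix of rank 3; reducing to Smith normal form yields diagonal entries (1,1,1).

Boundary ∂_2: C_2 → C_1 maps a triangle to the signed sum of its edges. For instance
  ∂[0,2,3] = [2,3] − [0,3] + [0,2],
  ∂[0,1,3] = [1,3] − [0,3] + [0,1].
The 6×4 boundary matrix has rank 3 and Smith normal form diag(1,1,1).

Now H_k = ker ∂_k / im ∂_{k+1}, so:

  H_0: rank C_0 − rank ∂_1 = 4 − 3 = 1, and the invariant factors of ∂_1 are all 1, so H_0 ≅ Z.
  H_1: rank ker ∂_1 − rank ∂_2 = (6 − 3) − 3 = 0, and the invariant factors of ∂_2 are all 1, so H_1 ≅ 0.
  H_2: rank ker ∂_2 − rank ∂_3 = (4 − 3) − 0 = 1, and there is no ∂_3, so H_2 ≅ Z.

H_0 ≅ Z,  H_1 = 0,  H_2 ≅ Z.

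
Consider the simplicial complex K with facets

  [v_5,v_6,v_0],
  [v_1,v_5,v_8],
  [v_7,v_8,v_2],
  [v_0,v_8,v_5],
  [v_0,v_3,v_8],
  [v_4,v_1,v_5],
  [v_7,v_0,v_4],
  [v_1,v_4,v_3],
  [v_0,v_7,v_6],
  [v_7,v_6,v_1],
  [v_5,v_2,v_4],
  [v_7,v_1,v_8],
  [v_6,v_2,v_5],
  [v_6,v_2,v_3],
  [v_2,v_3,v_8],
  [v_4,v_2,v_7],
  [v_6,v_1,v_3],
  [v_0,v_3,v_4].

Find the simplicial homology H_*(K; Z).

K has 9 vertices, 27 edges, 18 triangles.
rank ∂_0 = 0, rank ∂_1 = 8 ⇒ b_0 = 9 − 0 − 8 = 1; all invariant factors of ∂_1 are 1 so no torsion. So H_0 ≅ Z.
rank ∂_1 = 8, rank ∂_2 = 17 ⇒ b_1 = 27 − 8 − 17 = 2; all invariant factors of ∂_2 are 1 so no torsion. So H_1 ≅ Z^2.
rank ∂_2 = 17, rank ∂_3 = 0 ⇒ b_2 = 18 − 17 − 0 = 1. So H_2 ≅ Z.

H_0 ≅ Z,  H_1 ≅ Z^2,  H_2 ≅ Z.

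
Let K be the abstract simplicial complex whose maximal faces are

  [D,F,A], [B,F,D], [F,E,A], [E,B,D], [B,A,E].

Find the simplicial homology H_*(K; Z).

K has 5 vertices, 10 edges, 5 triangles.
rank ∂_0 = 0, rank ∂_1 = 4 ⇒ b_0 = 5 − 0 − 4 = 1; all invariant factors of ∂_1 are 1 so no torsion. So H_0 ≅ Z.
rank ∂_1 = 4, rank ∂_2 = 5 ⇒ b_1 = 10 − 4 − 5 = 1; all invariant factors of ∂_2 are 1 so no torsion. So H_1 ≅ Z.
rank ∂_2 = 5, rank ∂_3 = 0 ⇒ b_2 = 5 − 5 − 0 = 0. So H_2 ≅ 0.

H_0 = Z,  H_1 = Z,  H_2 = 0.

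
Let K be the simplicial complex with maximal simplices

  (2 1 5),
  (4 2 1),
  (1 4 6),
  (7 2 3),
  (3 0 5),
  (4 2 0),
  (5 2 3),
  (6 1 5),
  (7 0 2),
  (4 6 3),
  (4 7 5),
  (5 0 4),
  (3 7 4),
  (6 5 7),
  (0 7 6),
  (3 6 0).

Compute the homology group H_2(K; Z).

We work with the vertex ordering 0 < 1 < 2 < 3 < 4 < 5 < 6 < 7. The simplices of K, each written with vertices in increasing order, are:

  0-simplices (8): [0], [1], [2], [3], [4], [5], [6], [7]
  1-simplices (24): (24 of them)
  2-simplices (16): [0,2,4], [0,2,7], [0,3,5], [0,3,6], [0,4,5], [0,6,7], [1,2,4], [1,2,5], [1,4,6], [1,5,6], [2,3,5], [2,3,7], [3,4,6], [3,4,7], [4,5,7], [5,6,7]

giving chain groups C_0 ≅ Z^8, C_1 ≅ Z^24, C_2 ≅ Z^16.

Boundary ∂_1: C_1 → C_0 sends each edge [p,q] (with p < q) to q − p. For instance
  ∂[3,4] = [4] − [3].
This gives a 8×24 integer matrix of rank 7; reducing to Smith normal form yields diagonal entries (1,1,1,1,1,1,1).

Boundary ∂_2: C_2 → C_1 maps a triangle to the signed sum of its edges. For instance
  ∂[0,6,7] = [6,7] − [0,7] + [0,6],
  ∂[2,3,5] = [3,5] − [2,5] + [2,3].
The resulting 24×16 matrix has rank 15, and its Smith normal form has invariant factors (1,1,1,1,1,1,1,1,1,1,1,1,1,1,1).

Reading off H_k = ker ∂_k / im ∂_{k+1}:

  H_2: rank ker ∂_2 − rank ∂_3 = (16 − 15) − 0 = 1, and there is no ∂_3, so H_2 = Z.

H_2 = Z.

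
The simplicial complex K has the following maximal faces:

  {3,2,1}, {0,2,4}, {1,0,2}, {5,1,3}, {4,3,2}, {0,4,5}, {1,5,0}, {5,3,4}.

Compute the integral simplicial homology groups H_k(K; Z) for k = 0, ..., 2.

Order the vertices as 0 < 1 < 2 < 3 < 4 < 5. Listing each simplex with vertices in this order, K has dimension 2 with simplices:

  0-simplices (6): [0], [1], [2], [3], [4], [5]
  1-simplices (12): [0,1], [0,2], [0,4], [0,5], [1,2], [1,3], [1,5], [2,3], [2,4], [3,4], [3,5], [4,5]
  2-simplices (8): [0,1,2], [0,1,5], [0,2,4], [0,4,5], [1,2,3], [1,3,5], [2,3,4], [3,4,5]

giving chain groups C_0 ≅ Z^6, C_1 ≅ Z^12, C_2 ≅ Z^8.

∂_1: C_1 → C_0 is given by ∂[p,q] = [q] − [p]. For instance
  ∂[0,4] = [4] − [0].
As a 6×12 matrix over Z this has rank 5, with invariant factors (1,1,1,1,1).

∂_2: C_2 → C_1 acts by ∂[p,q,r] = [q,r] − [p,r] + [p,q]. For instance
  ∂[0,2,4] = [2,4] − [0,4] + [0,2],
  ∂[0,1,2] = [1,2] − [0,2] + [0,1].
This gives a 12×8 integer matrix of rank 7; reducing to Smith normal form yields diagonal entries (1,1,1,1,1,1,1).

Now H_k = ker ∂_k / im ∂_{k+1}, so:

  H_0: rank C_0 − rank ∂_1 = 6 − 5 = 1, and the invariant factors of ∂_1 are all 1, so H_0 ≅ Z.
  H_1: rank ker ∂_1 − rank ∂_2 = (12 − 5) − 7 = 0, and the invariant factors of ∂_2 are all 1, so H_1 ≅ 0.
  H_2: rank ker ∂_2 − rank ∂_3 = (8 − 7) − 0 = 1, and there is no ∂_3, so H_2 ≅ Z.

As a check, the Euler characteristic is 6 − 12 + 8 = 2, which agrees with 1 − 0 + 1 = 2.

H_0 = Z,  H_1 = 0,  H_2 = Z.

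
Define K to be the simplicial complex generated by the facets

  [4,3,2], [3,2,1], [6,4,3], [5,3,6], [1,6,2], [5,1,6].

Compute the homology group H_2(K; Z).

H_2 = 0.

We work with the vertex ordering 1 < 2 < 3 < 4 < 5 < 6. The simplices of K, each written with vertices in increasing order, are:

  0-simplices (6): [1], [2], [3], [4], [5], [6]
  1-simplices (12): [1,2], [1,3], [1,5], [1,6], [2,3], [2,4], [2,6], [3,4], [3,5], [3,6], [4,6], [5,6]
  2-simplices (6): [1,2,3], [1,2,6], [1,5,6], [2,3,4], [3,4,6], [3,5,6]

Hence C_0 ≅ Z^6, C_1 ≅ Z^12, C_2 ≅ Z^6.

The boundary map ∂_1: C_1 → C_0 is given by ∂[p,q] = [q] − [p]. For instance
  ∂[2,3] = [3] − [2].
As a 6×12 matrix over Z this has rank 5, with invariant factors (1,1,1,1,1).

Boundary ∂_2: C_2 → C_1 sends each 2-simplex [p,q,r] to [q,r] − [p,r] + [p,q]. For instance
  ∂[3,5,6] = [5,6] − [3,6] + [3,5],
  ∂[2,3,4] = [3,4] − [2,4] + [2,3].
As a 12×6 matrix over Z this has rank 6, with invariant factors (1,1,1,1,1,1).

Reading off H_k = ker ∂_k / im ∂_{k+1}:

  H_2: rank ker ∂_2 − rank ∂_3 = (6 − 6) − 0 = 0, and there is no ∂_3, so H_2 = 0.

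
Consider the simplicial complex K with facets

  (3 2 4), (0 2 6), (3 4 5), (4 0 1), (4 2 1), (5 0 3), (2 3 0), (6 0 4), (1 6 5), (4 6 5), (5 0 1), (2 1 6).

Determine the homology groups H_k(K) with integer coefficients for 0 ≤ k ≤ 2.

Take the total order 0 < 1 < 2 < 3 < 4 < 5 < 6 on the vertex set. Then K (dimension 2) consists of the simplices:

  0-simplices (7): [0], [1], [2], [3], [4], [5], [6]
  1-simplices (18): [0,1], [0,2], [0,3], [0,4], [0,5], [0,6], [1,2], [1,4], [1,5], [1,6], [2,3], [2,4], [2,6], [3,4], [3,5], [4,5], [4,6], [5,6]
  2-simplices (12): [0,1,4], [0,1,5], [0,2,3], [0,2,6], [0,3,5], [0,4,6], [1,2,4], [1,2,6], [1,5,6], [2,3,4], [3,4,5], [4,5,6]

giving chain groups C_0 ≅ Z^7, C_1 ≅ Z^18, C_2 ≅ Z^12.

The boundary map ∂_1: C_1 → C_0 is given by ∂[p,q] = [q] − [p].
As a 7×18 matrix over Z this has rank 6, with invariant factors (1,1,1,1,1,1).

∂_2: C_2 → C_1 acts by ∂[p,q,r] = [q,r] − [p,r] + [p,q]. For instance
  ∂[0,1,4] = [1,4] − [0,4] + [0,1],
  ∂[1,2,4] = [2,4] − [1,4] + [1,2].
This gives a 18×12 integer matrix of rank 12; reducing to Smith normal form yields diagonal entries (1,1,1,1,1,1,1,1,1,1,1,2).

From H_k ≅ ker(∂_k) / im(∂_{k+1}) we obtain:

  H_0: rank C_0 − rank ∂_1 = 7 − 6 = 1, and the invariant factors of ∂_1 are all 1, so H_0 ≅ Z.
  H_1: rank ker ∂_1 − rank ∂_2 = (18 − 6) − 12 = 0, and ∂_2 has invariant factor 2 > 1, so H_1 ≅ Z/2Z.
  H_2: rank ker ∂_2 − rank ∂_3 = (12 − 12) − 0 = 0, and there is no ∂_3, so H_2 ≅ 0.

As a check, the Euler characteristic is 7 − 18 + 12 = 1, which agrees with 1 − 0 + 0 = 1.
(K is a triangulation of the real projective plane RP^2.)

H_0 = Z,  H_1 = Z/2Z,  H_2 = 0.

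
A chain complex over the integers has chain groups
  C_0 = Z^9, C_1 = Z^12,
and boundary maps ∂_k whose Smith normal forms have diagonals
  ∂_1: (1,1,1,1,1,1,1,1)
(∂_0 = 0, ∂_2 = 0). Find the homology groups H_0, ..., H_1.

H_0 ≅ Z,  H_1 ≅ Z^4.

H_0: b_0 = 9 − 0 − 8 = 1; torsion from ∂_1 factors > 1: none. So H_0 ≅ Z.
H_1: b_1 = 12 − 8 − 0 = 4; torsion from ∂_2 factors > 1: none. So H_1 ≅ Z^4.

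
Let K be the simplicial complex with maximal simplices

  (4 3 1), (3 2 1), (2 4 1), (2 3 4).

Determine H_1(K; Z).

H_1 ≅ 0.

We work with the vertex ordering 1 < 2 < 3 < 4. The simplices of K, each written with vertices in increasing order, are:

  0-simplices (4): [1], [2], [3], [4]
  1-simplices (6): [1,2], [1,3], [1,4], [2,3], [2,4], [3,4]
  2-simplices (4): [1,2,3], [1,2,4], [1,3,4], [2,3,4]

so the chain groups are C_0 ≅ Z^4, C_1 ≅ Z^6, C_2 ≅ Z^4.

The boundary map ∂_1: C_1 → C_0 is given by ∂[p,q] = [q] − [p].
As a 4×6 matrix over Z this has rank 3, with invariant factors (1,1,1).

The boundary map ∂_2: C_2 → C_1 sends each 2-simplex [p,q,r] to [q,r] − [p,r] + [p,q]. For instance
  ∂[1,2,3] = [2,3] − [1,3] + [1,2],
  ∂[1,2,4] = [2,4] − [1,4] + [1,2].
This gives a 6×4 integer matrix of rank 3; reducing to Smith normal form yields diagonal entries (1,1,1).

Now H_k = ker ∂_k / im ∂_{k+1}, so:

  H_1: rank ker ∂_1 − rank ∂_2 = (6 − 3) − 3 = 0, and the invariant factors of ∂_2 are all 1, so H_1 ≅ 0.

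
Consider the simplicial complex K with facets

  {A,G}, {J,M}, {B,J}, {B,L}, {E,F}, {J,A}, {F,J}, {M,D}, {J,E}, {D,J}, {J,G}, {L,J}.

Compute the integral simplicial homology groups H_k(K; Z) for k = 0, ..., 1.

H_0 ≅ Z,  H_1 ≅ Z^4.

Fix the vertex order A < B < D < E < F < G < J < L < M and write every simplex with vertices in increasing order. Then dim K = 1 and the simplices of K are:

  0-simplices (9): A, B, D, E, F, G, J, L, M
  1-simplices (12): AG, AJ, BJ, BL, DJ, DM, EF, EJ, FJ, GJ, JL, JM

Hence C_0 ≅ Z^9, C_1 ≅ Z^12.

Boundary ∂_1: C_1 → C_0 is given by ∂[p,q] = [q] − [p].
The resulting 9×12 matrix has rank 8, and its Smith normal form has invariant factors (1,1,1,1,1,1,1,1).

From H_k ≅ ker(∂_k) / im(∂_{k+1}) we obtain:

  H_0: rank C_0 − rank ∂_1 = 9 − 8 = 1, and the invariant factors of ∂_1 are all 1, so H_0 = Z.
  H_1: rank ker ∂_1 − rank ∂_2 = (12 − 8) − 0 = 4, and there is no ∂_2, so H_1 = Z^4.

As a check, the Euler characteristic is 9 − 12 = -3, which agrees with 1 − 4 = -3.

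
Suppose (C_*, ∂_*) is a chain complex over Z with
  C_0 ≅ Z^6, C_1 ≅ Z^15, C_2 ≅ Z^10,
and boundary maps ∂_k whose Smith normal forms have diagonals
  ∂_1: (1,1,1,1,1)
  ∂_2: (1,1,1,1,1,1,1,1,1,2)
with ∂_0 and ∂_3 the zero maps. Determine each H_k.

H_0 ≅ Z,  H_1 ≅ Z_2,  H_2 = 0.

H_0: b_0 = 6 − 0 − 5 = 1; torsion from ∂_1 factors > 1: none. So H_0 ≅ Z.
H_1: b_1 = 15 − 5 − 10 = 0; torsion from ∂_2 factors > 1: [2]. So H_1 ≅ Z_2.
H_2: b_2 = 10 − 10 − 0 = 0; torsion from ∂_3 factors > 1: none. So H_2 ≅ 0.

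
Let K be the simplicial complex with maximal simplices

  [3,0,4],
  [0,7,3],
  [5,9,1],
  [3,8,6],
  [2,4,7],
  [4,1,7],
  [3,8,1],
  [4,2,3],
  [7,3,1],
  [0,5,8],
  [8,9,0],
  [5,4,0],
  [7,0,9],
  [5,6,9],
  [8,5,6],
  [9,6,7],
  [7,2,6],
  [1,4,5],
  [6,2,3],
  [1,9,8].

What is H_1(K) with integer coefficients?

H_1 = Z ⊕ Z/2.

We work with the vertex ordering 0 < 1 < 2 < 3 < 4 < 5 < 6 < 7 < 8 < 9. The simplices of K, each written with vertices in increasing order, are:

  0-simplices (10): [0], [1], [2], [3], [4], [5], [6], [7], [8], [9]
  1-simplices (30): (30 of them)
  2-simplices (20): (20 of them)

so the chain groups are C_0 ≅ Z^10, C_1 ≅ Z^30, C_2 ≅ Z^20.

∂_1: C_1 → C_0 sends each edge [p,q] (with p < q) to q − p.
The 10×30 boundary matrix has rank 9 and Smith normal form diag(1,1,1,1,1,1,1,1,1).

∂_2: C_2 → C_1 maps a triangle to the signed sum of its edges. For instance
  ∂[1,4,5] = [4,5] − [1,5] + [1,4],
  ∂[1,8,9] = [8,9] − [1,9] + [1,8].
As a 30×20 matrix over Z this has rank 20, with invariant factors (1,1,1,1,1,1,1,1,1,1,1,1,1,1,1,1,1,1,1,2).

Reading off H_k = ker ∂_k / im ∂_{k+1}:

  H_1: rank ker ∂_1 − rank ∂_2 = (30 − 9) − 20 = 1, and ∂_2 has invariant factor 2 > 1, so H_1 = Z ⊕ Z/2.

(K is a triangulation of the Klein bottle.)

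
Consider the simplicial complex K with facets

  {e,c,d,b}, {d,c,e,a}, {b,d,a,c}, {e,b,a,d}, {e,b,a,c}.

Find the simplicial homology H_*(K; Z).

H_0 ≅ Z,  H_1 = 0,  H_2 = 0,  H_3 ≅ Z.

K has 5 vertices, 10 edges, 10 triangles, 5 3-simplices.
rank ∂_0 = 0, rank ∂_1 = 4 ⇒ b_0 = 5 − 0 − 4 = 1; all invariant factors of ∂_1 are 1 so no torsion. So H_0 ≅ Z.
rank ∂_1 = 4, rank ∂_2 = 6 ⇒ b_1 = 10 − 4 − 6 = 0; all invariant factors of ∂_2 are 1 so no torsion. So H_1 ≅ 0.
rank ∂_2 = 6, rank ∂_3 = 4 ⇒ b_2 = 10 − 6 − 4 = 0; all invariant factors of ∂_3 are 1 so no torsion. So H_2 ≅ 0.
rank ∂_3 = 4, rank ∂_4 = 0 ⇒ b_3 = 5 − 4 − 0 = 1. So H_3 ≅ Z.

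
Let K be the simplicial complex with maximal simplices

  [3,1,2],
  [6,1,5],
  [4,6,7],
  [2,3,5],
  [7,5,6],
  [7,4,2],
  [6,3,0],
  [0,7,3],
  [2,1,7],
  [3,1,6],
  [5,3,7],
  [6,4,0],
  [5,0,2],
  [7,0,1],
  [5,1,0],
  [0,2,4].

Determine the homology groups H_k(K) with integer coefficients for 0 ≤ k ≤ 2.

H_0 = Z,  H_1 = Z^2,  H_2 = Z.

We work with the vertex ordering 0 < 1 < 2 < 3 < 4 < 5 < 6 < 7. The simplices of K, each written with vertices in increasing order, are:

  0-simplices (8): [0], [1], [2], [3], [4], [5], [6], [7]
  1-simplices (24): (24 of them)
  2-simplices (16): [0,1,5], [0,1,7], [0,2,4], [0,2,5], [0,3,6], [0,3,7], [0,4,6], [1,2,3], [1,2,7], [1,3,6], [1,5,6], [2,3,5], [2,4,7], [3,5,7], [4,6,7], [5,6,7]

giving chain groups C_0 ≅ Z^8, C_1 ≅ Z^24, C_2 ≅ Z^16.

Boundary ∂_1: C_1 → C_0 sends each edge [p,q] (with p < q) to q − p. For instance
  ∂[5,6] = [6] − [5].
As a 8×24 matrix over Z this has rank 7, with invariant factors (1,1,1,1,1,1,1).

∂_2: C_2 → C_1 maps a triangle to the signed sum of its edges. For instance
  ∂[0,3,6] = [3,6] − [0,6] + [0,3],
  ∂[2,3,5] = [3,5] − [2,5] + [2,3].
This gives a 24×16 integer matrix of rank 15; reducing to Smith normal form yields diagonal entries (1,1,1,1,1,1,1,1,1,1,1,1,1,1,1).

Now H_k = ker ∂_k / im ∂_{k+1}, so:

  H_0: rank C_0 − rank ∂_1 = 8 − 7 = 1, and the invariant factors of ∂_1 are all 1, so H_0 ≅ Z.
  H_1: rank ker ∂_1 − rank ∂_2 = (24 − 7) − 15 = 2, and the invariant factors of ∂_2 are all 1, so H_1 ≅ Z^2.
  H_2: rank ker ∂_2 − rank ∂_3 = (16 − 15) − 0 = 1, and there is no ∂_3, so H_2 ≅ Z.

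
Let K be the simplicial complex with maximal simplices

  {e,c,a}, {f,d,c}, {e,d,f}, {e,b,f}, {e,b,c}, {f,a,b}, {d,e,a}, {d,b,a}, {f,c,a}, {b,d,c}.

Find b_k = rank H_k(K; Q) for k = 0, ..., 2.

b_0 = 1, b_1 = 0, b_2 = 0.

Fix the vertex order a < b < c < d < e < f and write every simplex with vertices in increasing order. Then dim K = 2 and the simplices of K are:

  0-simplices (6): a, b, c, d, e, f
  1-simplices (15): ab, ac, ad, ae, af, bc, bd, be, bf, cd, ce, cf, de, df, ef
  2-simplices (10): abd, abf, ace, acf, ade, bcd, bce, bef, cdf, def

giving chain groups C_0 ≅ Z^6, C_1 ≅ Z^15, C_2 ≅ Z^10.

∂_1: C_1 → C_0 is given by ∂[p,q] = [q] − [p].
This gives a 6×15 integer matrix of rank 5; reducing to Smith normal form yields diagonal entries (1,1,1,1,1).

The boundary map ∂_2: C_2 → C_1 sends each 2-simplex [p,q,r] to [q,r] − [p,r] + [p,q]. For instance
  ∂def = ef − df + de,
  ∂bce = ce − be + bc.
This gives a 15×10 integer matrix of rank 10; reducing to Smith normal form yields diagonal entries (1,1,1,1,1,1,1,1,1,2).

Reading off H_k = ker ∂_k / im ∂_{k+1}:

  H_0: rank C_0 − rank ∂_1 = 6 − 5 = 1, and the invariant factors of ∂_1 are all 1, so H_0 = Z.
  H_1: rank ker ∂_1 − rank ∂_2 = (15 − 5) − 10 = 0, and ∂_2 has invariant factor 2 > 1, so H_1 = Z/2.
  H_2: rank ker ∂_2 − rank ∂_3 = (10 − 10) − 0 = 0, and there is no ∂_3, so H_2 = 0.

As a check, the Euler characteristic is 6 − 15 + 10 = 1, which agrees with 1 − 0 + 0 = 1.

Hence the Betti numbers are b_0 = 1, b_1 = 0, b_2 = 0.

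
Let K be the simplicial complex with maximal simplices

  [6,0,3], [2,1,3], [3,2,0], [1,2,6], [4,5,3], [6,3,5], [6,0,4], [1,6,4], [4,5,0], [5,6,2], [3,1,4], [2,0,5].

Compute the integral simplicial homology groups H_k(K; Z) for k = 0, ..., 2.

H_0 = Z,  H_1 = Z/2Z,  H_2 = 0.

Fix the vertex order 0 < 1 < 2 < 3 < 4 < 5 < 6 and write every simplex with vertices in increasing order. Then dim K = 2 and the simplices of K are:

  0-simplices (7): [0], [1], [2], [3], [4], [5], [6]
  1-simplices (18): [0,2], [0,3], [0,4], [0,5], [0,6], [1,2], [1,3], [1,4], [1,6], [2,3], [2,5], [2,6], [3,4], [3,5], [3,6], [4,5], [4,6], [5,6]
  2-simplices (12): [0,2,3], [0,2,5], [0,3,6], [0,4,5], [0,4,6], [1,2,3], [1,2,6], [1,3,4], [1,4,6], [2,5,6], [3,4,5], [3,5,6]

giving chain groups C_0 ≅ Z^7, C_1 ≅ Z^18, C_2 ≅ Z^12.

∂_1: C_1 → C_0 maps an edge to its endpoints' difference, ∂[p,q] = q − p. For instance
  ∂[3,5] = [5] − [3].
This gives a 7×18 integer matrix of rank 6; reducing to Smith normal form yields diagonal entries (1,1,1,1,1,1).

The boundary map ∂_2: C_2 → C_1 acts by ∂[p,q,r] = [q,r] − [p,r] + [p,q]. For instance
  ∂[1,3,4] = [3,4] − [1,4] + [1,3],
  ∂[0,3,6] = [3,6] − [0,6] + [0,3].
This gives a 18×12 integer matrix of rank 12; reducing to Smith normal form yields diagonal entries (1,1,1,1,1,1,1,1,1,1,1,2).

Reading off H_k = ker ∂_k / im ∂_{k+1}:

  H_0: rank C_0 − rank ∂_1 = 7 − 6 = 1, and the invariant factors of ∂_1 are all 1, so H_0 = Z.
  H_1: rank ker ∂_1 − rank ∂_2 = (18 − 6) − 12 = 0, and ∂_2 has invariant factor 2 > 1, so H_1 = Z/2Z.
  H_2: rank ker ∂_2 − rank ∂_3 = (12 − 12) − 0 = 0, and there is no ∂_3, so H_2 = 0.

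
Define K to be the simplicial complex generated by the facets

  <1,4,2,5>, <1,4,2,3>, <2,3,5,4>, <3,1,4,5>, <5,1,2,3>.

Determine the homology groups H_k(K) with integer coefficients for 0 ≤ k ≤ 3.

K has 5 vertices, 10 edges, 10 triangles, 5 3-simplices.
rank ∂_0 = 0, rank ∂_1 = 4 ⇒ b_0 = 5 − 0 − 4 = 1; all invariant factors of ∂_1 are 1 so no torsion. So H_0 = Z.
rank ∂_1 = 4, rank ∂_2 = 6 ⇒ b_1 = 10 − 4 − 6 = 0; all invariant factors of ∂_2 are 1 so no torsion. So H_1 = 0.
rank ∂_2 = 6, rank ∂_3 = 4 ⇒ b_2 = 10 − 6 − 4 = 0; all invariant factors of ∂_3 are 1 so no torsion. So H_2 = 0.
rank ∂_3 = 4, rank ∂_4 = 0 ⇒ b_3 = 5 − 4 − 0 = 1. So H_3 = Z.

H_0 ≅ Z,  H_1 = 0,  H_2 = 0,  H_3 ≅ Z.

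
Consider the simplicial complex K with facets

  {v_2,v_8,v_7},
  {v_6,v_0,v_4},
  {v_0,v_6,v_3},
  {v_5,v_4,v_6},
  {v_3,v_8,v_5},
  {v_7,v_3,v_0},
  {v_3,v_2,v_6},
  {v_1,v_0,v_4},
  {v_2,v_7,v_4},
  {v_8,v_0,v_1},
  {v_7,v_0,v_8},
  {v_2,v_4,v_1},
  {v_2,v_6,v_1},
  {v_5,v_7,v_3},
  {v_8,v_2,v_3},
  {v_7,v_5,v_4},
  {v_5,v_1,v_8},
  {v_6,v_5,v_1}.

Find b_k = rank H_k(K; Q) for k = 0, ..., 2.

Order the vertices as v_0 < v_1 < v_2 < v_3 < v_4 < v_5 < v_6 < v_7 < v_8. Listing each simplex with vertices in this order, K has dimension 2 with simplices:

  0-simplices (9): [v_0], [v_1], [v_2], [v_3], [v_4], [v_5], [v_6], [v_7], [v_8]
  1-simplices (27): (27 of them)
  2-simplices (18): (18 of them)

Hence C_0 ≅ Z^9, C_1 ≅ Z^27, C_2 ≅ Z^18.

Boundary ∂_1: C_1 → C_0 is given by ∂[p,q] = [q] − [p].
The 9×27 boundary matrix has rank 8 and Smith normal form diag(1,1,1,1,1,1,1,1).

Boundary ∂_2: C_2 → C_1 acts by ∂[p,q,r] = [q,r] − [p,r] + [p,q]. For instance
  ∂[v_1,v_5,v_8] = [v_5,v_8] − [v_1,v_8] + [v_1,v_5],
  ∂[v_0,v_1,v_4] = [v_1,v_4] − [v_0,v_4] + [v_0,v_1].
This gives a 27×18 integer matrix of rank 18; reducing to Smith normal form yields diagonal entries (1,1,1,1,1,1,1,1,1,1,1,1,1,1,1,1,1,2).

Computing H_k = (kernel of ∂_k) / (image of ∂_{k+1}):

  H_0: rank C_0 − rank ∂_1 = 9 − 8 = 1, and the invariant factors of ∂_1 are all 1, so H_0 = Z.
  H_1: rank ker ∂_1 − rank ∂_2 = (27 − 8) − 18 = 1, and ∂_2 has invariant factor 2 > 1, so H_1 = Z ⊕ Z/2.
  H_2: rank ker ∂_2 − rank ∂_3 = (18 − 18) − 0 = 0, and there is no ∂_3, so H_2 = 0.

Hence the Betti numbers are b_0 = 1, b_1 = 1, b_2 = 0.

b_0 = 1, b_1 = 1, b_2 = 0.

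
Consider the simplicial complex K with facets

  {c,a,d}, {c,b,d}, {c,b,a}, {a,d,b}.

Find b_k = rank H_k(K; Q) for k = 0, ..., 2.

We work with the vertex ordering a < b < c < d. The simplices of K, each written with vertices in increasing order, are:

  0-simplices (4): a, b, c, d
  1-simplices (6): ab, ac, ad, bc, bd, cd
  2-simplices (4): abc, abd, acd, bcd

Hence C_0 ≅ Z^4, C_1 ≅ Z^6, C_2 ≅ Z^4.

∂_1: C_1 → C_0 maps an edge to its endpoints' difference, ∂[p,q] = q − p. For instance
  ∂ad = d − a.
The resulting 4×6 matrix has rank 3, and its Smith normal form has invariant factors (1,1,1).

Boundary ∂_2: C_2 → C_1 maps a triangle to the signed sum of its edges. For instance
  ∂abc = bc − ac + ab,
  ∂acd = cd − ad + ac.
This gives a 6×4 integer matrix of rank 3; reducing to Smith normal form yields diagonal entries (1,1,1).

Computing H_k = (kernel of ∂_k) / (image of ∂_{k+1}):

  H_0: rank C_0 − rank ∂_1 = 4 − 3 = 1, and the invariant factors of ∂_1 are all 1, so H_0 ≅ Z.
  H_1: rank ker ∂_1 − rank ∂_2 = (6 − 3) − 3 = 0, and the invariant factors of ∂_2 are all 1, so H_1 ≅ 0.
  H_2: rank ker ∂_2 − rank ∂_3 = (4 − 3) − 0 = 1, and there is no ∂_3, so H_2 ≅ Z.

Hence the Betti numbers are b_0 = 1, b_1 = 0, b_2 = 1.

b_0 = 1, b_1 = 0, b_2 = 1.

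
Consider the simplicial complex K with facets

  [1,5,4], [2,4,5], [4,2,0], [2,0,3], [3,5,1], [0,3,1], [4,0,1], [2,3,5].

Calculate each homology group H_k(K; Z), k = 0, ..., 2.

H_0 = Z,  H_1 = 0,  H_2 = Z.

K has 6 vertices, 12 edges, 8 triangles.
rank ∂_0 = 0, rank ∂_1 = 5 ⇒ b_0 = 6 − 0 − 5 = 1; all invariant factors of ∂_1 are 1 so no torsion. So H_0 ≅ Z.
rank ∂_1 = 5, rank ∂_2 = 7 ⇒ b_1 = 12 − 5 − 7 = 0; all invariant factors of ∂_2 are 1 so no torsion. So H_1 ≅ 0.
rank ∂_2 = 7, rank ∂_3 = 0 ⇒ b_2 = 8 − 7 − 0 = 1. So H_2 ≅ Z.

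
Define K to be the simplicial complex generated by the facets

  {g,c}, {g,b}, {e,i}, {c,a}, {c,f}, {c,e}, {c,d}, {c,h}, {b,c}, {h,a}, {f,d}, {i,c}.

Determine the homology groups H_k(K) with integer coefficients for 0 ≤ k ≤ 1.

Order the vertices as a < b < c < d < e < f < g < h < i. Listing each simplex with vertices in this order, K has dimension 1 with simplices:

  0-simplices (9): a, b, c, d, e, f, g, h, i
  1-simplices (12): ac, ah, bc, bg, cd, ce, cf, cg, ch, ci, df, ei

giving chain groups C_0 ≅ Z^9, C_1 ≅ Z^12.

∂_1: C_1 → C_0 is given by ∂[p,q] = [q] − [p]. For instance
  ∂bc = c − b.
As a 9×12 matrix over Z this has rank 8, with invariant factors (1,1,1,1,1,1,1,1).

Computing H_k = (kernel of ∂_k) / (image of ∂_{k+1}):

  H_0: rank C_0 − rank ∂_1 = 9 − 8 = 1, and the invariant factors of ∂_1 are all 1, so H_0 = Z.
  H_1: rank ker ∂_1 − rank ∂_2 = (12 − 8) − 0 = 4, and there is no ∂_2, so H_1 = Z^4.

(K is a triangulation of a wedge of 4 circles.)

H_0 ≅ Z,  H_1 ≅ Z^4.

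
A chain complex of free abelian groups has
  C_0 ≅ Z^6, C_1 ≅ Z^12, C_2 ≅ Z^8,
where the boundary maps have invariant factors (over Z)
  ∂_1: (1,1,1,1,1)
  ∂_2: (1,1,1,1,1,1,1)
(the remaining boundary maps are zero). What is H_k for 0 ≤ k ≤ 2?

H_0: b_0 = 6 − 0 − 5 = 1; torsion from ∂_1 factors > 1: none. So H_0 = Z.
H_1: b_1 = 12 − 5 − 7 = 0; torsion from ∂_2 factors > 1: none. So H_1 = 0.
H_2: b_2 = 8 − 7 − 0 = 1; torsion from ∂_3 factors > 1: none. So H_2 = Z.

H_0 = Z,  H_1 = 0,  H_2 = Z.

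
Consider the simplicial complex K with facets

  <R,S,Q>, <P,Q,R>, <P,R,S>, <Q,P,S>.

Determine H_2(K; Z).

H_2 ≅ Z.

Order the vertices as P < Q < R < S. Listing each simplex with vertices in this order, K has dimension 2 with simplices:

  0-simplices (4): P, Q, R, S
  1-simplices (6): PQ, PR, PS, QR, QS, RS
  2-simplices (4): PQR, PQS, PRS, QRS

Hence C_0 ≅ Z^4, C_1 ≅ Z^6, C_2 ≅ Z^4.

Boundary ∂_1: C_1 → C_0 maps an edge to its endpoints' difference, ∂[p,q] = q − p.
This gives a 4×6 integer matrix of rank 3; reducing to Smith normal form yields diagonal entries (1,1,1).

Boundary ∂_2: C_2 → C_1 maps a triangle to the signed sum of its edges. For instance
  ∂PRS = RS − PS + PR,
  ∂PQS = QS − PS + PQ.
The resulting 6×4 matrix has rank 3, and its Smith normal form has invariant factors (1,1,1).

Now H_k = ker ∂_k / im ∂_{k+1}, so:

  H_2: rank ker ∂_2 − rank ∂_3 = (4 − 3) − 0 = 1, and there is no ∂_3, so H_2 = Z.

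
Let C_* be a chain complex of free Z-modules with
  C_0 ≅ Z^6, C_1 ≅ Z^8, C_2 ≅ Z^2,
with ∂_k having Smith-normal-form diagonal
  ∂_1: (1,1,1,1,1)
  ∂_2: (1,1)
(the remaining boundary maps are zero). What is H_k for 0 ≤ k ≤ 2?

H_0: b_0 = 6 − 0 − 5 = 1; torsion from ∂_1 factors > 1: none. So H_0 = Z.
H_1: b_1 = 8 − 5 − 2 = 1; torsion from ∂_2 factors > 1: none. So H_1 = Z.
H_2: b_2 = 2 − 2 − 0 = 0; torsion from ∂_3 factors > 1: none. So H_2 = 0.

H_0 = Z,  H_1 = Z,  H_2 = 0.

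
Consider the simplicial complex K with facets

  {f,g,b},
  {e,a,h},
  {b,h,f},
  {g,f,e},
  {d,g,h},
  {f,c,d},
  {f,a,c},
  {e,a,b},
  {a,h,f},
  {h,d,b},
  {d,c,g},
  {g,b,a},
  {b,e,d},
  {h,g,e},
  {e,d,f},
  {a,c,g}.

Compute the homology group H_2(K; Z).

H_2 ≅ Z.

Order the vertices as a < b < c < d < e < f < g < h. Listing each simplex with vertices in this order, K has dimension 2 with simplices:

  0-simplices (8): a, b, c, d, e, f, g, h
  1-simplices (24): ab, ac, ae, af, ag, ah, bd, be, bf, bg, bh, cd, cf, cg, de, df, dg, dh, ef, eg, eh, fg, fh, gh
  2-simplices (16): abe, abg, acf, acg, aeh, afh, bde, bdh, bfg, bfh, cdf, cdg, def, dgh, efg, egh

Hence C_0 ≅ Z^8, C_1 ≅ Z^24, C_2 ≅ Z^16.

The boundary map ∂_1: C_1 → C_0 sends each edge [p,q] (with p < q) to q − p.
The resulting 8×24 matrix has rank 7, and its Smith normal form has invariant factors (1,1,1,1,1,1,1).

Boundary ∂_2: C_2 → C_1 sends each 2-simplex [p,q,r] to [q,r] − [p,r] + [p,q]. For instance
  ∂bfh = fh − bh + bf,
  ∂bdh = dh − bh + bd.
This gives a 24×16 integer matrix of rank 15; reducing to Smith normal form yields diagonal entries (1,1,1,1,1,1,1,1,1,1,1,1,1,1,1).

Now H_k = ker ∂_k / im ∂_{k+1}, so:

  H_2: rank ker ∂_2 − rank ∂_3 = (16 − 15) − 0 = 1, and there is no ∂_3, so H_2 = Z.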